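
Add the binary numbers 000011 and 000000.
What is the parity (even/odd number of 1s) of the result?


000011 = 3
000000 = 0
Sum = 3 = 11
1s count = 2

even parity (2 ones in 11)


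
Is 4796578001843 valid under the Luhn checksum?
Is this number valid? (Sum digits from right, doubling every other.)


Luhn sum = 60
60 mod 10 = 0

Valid (Luhn sum mod 10 = 0)


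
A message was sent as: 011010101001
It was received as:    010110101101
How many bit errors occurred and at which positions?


XOR: 001100000100

3 error(s) at position(s): 2, 3, 9


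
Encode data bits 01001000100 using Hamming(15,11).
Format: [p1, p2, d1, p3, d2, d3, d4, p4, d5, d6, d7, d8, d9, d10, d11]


Parity bits: p1=1, p2=0, p3=0, p4=0

100010001000100


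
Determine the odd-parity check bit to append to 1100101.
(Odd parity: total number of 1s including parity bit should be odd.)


Number of 1s in data: 4
Parity bit: 1

1


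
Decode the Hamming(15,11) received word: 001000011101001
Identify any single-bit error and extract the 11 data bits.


Syndrome = 11: error at position 11

Data: 10001111001 (corrected bit 11)


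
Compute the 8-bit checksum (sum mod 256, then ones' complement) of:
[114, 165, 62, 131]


Sum = 472 mod 256 = 216
Complement = 39

39


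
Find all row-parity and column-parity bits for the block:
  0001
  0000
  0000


Row parities: 100
Column parities: 0001

Row P: 100, Col P: 0001, Corner: 1


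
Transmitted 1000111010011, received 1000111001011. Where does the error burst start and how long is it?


XOR: 0000000011000

Burst at position 8, length 2


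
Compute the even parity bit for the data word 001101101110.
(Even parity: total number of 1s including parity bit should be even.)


Number of 1s in data: 7
Parity bit: 1

1


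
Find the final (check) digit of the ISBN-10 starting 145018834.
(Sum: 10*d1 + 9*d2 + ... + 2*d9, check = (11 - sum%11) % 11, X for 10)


Weighted sum: 181
181 mod 11 = 5

Check digit: 6


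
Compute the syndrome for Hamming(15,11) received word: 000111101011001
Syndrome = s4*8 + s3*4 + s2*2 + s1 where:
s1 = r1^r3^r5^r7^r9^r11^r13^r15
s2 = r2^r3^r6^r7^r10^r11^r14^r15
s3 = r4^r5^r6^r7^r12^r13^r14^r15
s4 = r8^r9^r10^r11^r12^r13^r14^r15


s1=1, s2=0, s3=0, s4=0

Syndrome = 1 (error at position 1)


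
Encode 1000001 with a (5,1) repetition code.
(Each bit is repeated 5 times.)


Each bit -> 5 copies

11111000000000000000000000000011111


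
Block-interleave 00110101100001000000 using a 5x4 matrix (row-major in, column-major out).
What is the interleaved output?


Matrix:
  0011
  0101
  1000
  0100
  0000
Read columns: 00100010101000011000

00100010101000011000


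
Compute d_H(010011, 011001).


XOR: 001010
Count of 1s: 2

2


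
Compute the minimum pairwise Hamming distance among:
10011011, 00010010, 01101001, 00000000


Comparing all pairs, minimum distance: 2
Can detect 1 errors, correct 0 errors

2


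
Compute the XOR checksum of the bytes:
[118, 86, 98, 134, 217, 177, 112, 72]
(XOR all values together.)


XOR chain: 118 ^ 86 ^ 98 ^ 134 ^ 217 ^ 177 ^ 112 ^ 72 = 148

148


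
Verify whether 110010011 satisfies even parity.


Number of 1s: 5

No, parity error (5 ones)


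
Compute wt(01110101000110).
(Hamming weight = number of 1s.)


Counting 1s in 01110101000110

7


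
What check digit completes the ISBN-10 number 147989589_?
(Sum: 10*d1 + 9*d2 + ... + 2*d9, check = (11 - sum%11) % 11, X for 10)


Weighted sum: 320
320 mod 11 = 1

Check digit: X


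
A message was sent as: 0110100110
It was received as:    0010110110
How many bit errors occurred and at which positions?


XOR: 0100010000

2 error(s) at position(s): 1, 5


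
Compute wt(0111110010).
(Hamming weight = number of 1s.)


Counting 1s in 0111110010

6


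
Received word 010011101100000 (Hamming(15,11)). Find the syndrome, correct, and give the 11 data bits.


Syndrome = 5: error at position 5

Data: 00111100000 (corrected bit 5)


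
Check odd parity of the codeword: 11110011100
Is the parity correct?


Number of 1s: 7

Yes, parity is correct (7 ones)


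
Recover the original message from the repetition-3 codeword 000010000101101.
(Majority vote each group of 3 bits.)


Groups: 000, 010, 000, 101, 101
Majority votes: 00011

00011


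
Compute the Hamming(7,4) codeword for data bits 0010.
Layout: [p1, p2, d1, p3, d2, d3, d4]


Parity bits: p1=0, p2=1, p3=1

0101010


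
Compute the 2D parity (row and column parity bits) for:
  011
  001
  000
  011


Row parities: 0100
Column parities: 001

Row P: 0100, Col P: 001, Corner: 1


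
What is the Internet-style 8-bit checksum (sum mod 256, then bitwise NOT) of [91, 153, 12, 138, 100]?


Sum = 494 mod 256 = 238
Complement = 17

17


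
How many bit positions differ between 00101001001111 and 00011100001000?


XOR: 00110101000111
Count of 1s: 7

7


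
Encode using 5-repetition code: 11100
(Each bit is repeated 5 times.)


Each bit -> 5 copies

1111111111111110000000000


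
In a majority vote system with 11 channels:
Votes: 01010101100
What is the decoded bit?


Ones: 5 out of 11
Threshold: 6

0 (5/11 voted 1)


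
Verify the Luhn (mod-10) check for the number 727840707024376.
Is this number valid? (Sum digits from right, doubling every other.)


Luhn sum = 67
67 mod 10 = 7

Invalid (Luhn sum mod 10 = 7)


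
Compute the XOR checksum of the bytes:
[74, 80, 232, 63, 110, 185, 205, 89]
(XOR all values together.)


XOR chain: 74 ^ 80 ^ 232 ^ 63 ^ 110 ^ 185 ^ 205 ^ 89 = 142

142


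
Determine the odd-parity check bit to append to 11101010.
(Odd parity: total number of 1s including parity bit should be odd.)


Number of 1s in data: 5
Parity bit: 0

0


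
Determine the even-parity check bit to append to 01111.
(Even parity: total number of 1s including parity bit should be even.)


Number of 1s in data: 4
Parity bit: 0

0


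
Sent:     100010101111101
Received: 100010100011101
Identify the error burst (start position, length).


XOR: 000000001100000

Burst at position 8, length 2


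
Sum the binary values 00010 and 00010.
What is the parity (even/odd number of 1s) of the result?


00010 = 2
00010 = 2
Sum = 4 = 100
1s count = 1

odd parity (1 ones in 100)


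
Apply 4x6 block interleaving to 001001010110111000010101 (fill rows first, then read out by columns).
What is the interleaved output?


Matrix:
  001001
  010110
  111000
  010101
Read columns: 001001111010010101001001

001001111010010101001001


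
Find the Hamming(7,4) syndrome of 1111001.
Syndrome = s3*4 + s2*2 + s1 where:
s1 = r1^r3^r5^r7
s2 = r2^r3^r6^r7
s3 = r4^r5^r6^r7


s1=1, s2=1, s3=0

Syndrome = 3 (error at position 3)


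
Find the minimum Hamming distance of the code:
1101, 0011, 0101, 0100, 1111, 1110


Comparing all pairs, minimum distance: 1
Can detect 0 errors, correct 0 errors

1


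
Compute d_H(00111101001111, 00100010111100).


XOR: 00011111110011
Count of 1s: 9

9


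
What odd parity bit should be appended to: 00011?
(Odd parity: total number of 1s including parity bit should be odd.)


Number of 1s in data: 2
Parity bit: 1

1


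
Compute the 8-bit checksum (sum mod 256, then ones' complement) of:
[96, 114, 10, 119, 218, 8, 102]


Sum = 667 mod 256 = 155
Complement = 100

100


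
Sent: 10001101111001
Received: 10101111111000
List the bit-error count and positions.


XOR: 00100010000001

3 error(s) at position(s): 2, 6, 13


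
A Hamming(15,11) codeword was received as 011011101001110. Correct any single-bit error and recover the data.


Syndrome = 3: error at position 3

Data: 01111001110 (corrected bit 3)


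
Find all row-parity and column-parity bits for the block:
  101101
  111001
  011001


Row parities: 001
Column parities: 001101

Row P: 001, Col P: 001101, Corner: 1


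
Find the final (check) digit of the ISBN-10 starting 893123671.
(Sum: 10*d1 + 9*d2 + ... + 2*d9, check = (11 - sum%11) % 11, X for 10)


Weighted sum: 266
266 mod 11 = 2

Check digit: 9


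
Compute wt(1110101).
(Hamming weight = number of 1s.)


Counting 1s in 1110101

5


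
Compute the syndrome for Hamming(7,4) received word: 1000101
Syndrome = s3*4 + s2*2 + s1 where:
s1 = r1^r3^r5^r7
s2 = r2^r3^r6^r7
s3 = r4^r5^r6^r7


s1=1, s2=1, s3=0

Syndrome = 3 (error at position 3)


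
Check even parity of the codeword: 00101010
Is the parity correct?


Number of 1s: 3

No, parity error (3 ones)


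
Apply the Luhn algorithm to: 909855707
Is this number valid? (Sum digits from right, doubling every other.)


Luhn sum = 45
45 mod 10 = 5

Invalid (Luhn sum mod 10 = 5)


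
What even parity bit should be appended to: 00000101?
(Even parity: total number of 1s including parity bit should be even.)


Number of 1s in data: 2
Parity bit: 0

0


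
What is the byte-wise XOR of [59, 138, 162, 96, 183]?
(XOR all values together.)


XOR chain: 59 ^ 138 ^ 162 ^ 96 ^ 183 = 196

196


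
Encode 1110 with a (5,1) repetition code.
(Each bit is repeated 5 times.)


Each bit -> 5 copies

11111111111111100000


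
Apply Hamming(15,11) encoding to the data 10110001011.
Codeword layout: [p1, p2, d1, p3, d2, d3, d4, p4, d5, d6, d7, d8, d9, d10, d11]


Parity bits: p1=1, p2=1, p3=1, p4=1

111101110001011


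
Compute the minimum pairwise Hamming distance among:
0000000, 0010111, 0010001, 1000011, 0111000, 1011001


Comparing all pairs, minimum distance: 2
Can detect 1 errors, correct 0 errors

2


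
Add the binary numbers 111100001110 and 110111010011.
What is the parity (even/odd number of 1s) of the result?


111100001110 = 3854
110111010011 = 3539
Sum = 7393 = 1110011100001
1s count = 7

odd parity (7 ones in 1110011100001)


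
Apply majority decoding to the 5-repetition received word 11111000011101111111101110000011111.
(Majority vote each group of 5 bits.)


Groups: 11111, 00001, 11011, 11111, 10111, 00000, 11111
Majority votes: 1011101

1011101


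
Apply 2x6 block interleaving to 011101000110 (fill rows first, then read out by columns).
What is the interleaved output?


Matrix:
  011101
  000110
Read columns: 001010110110

001010110110


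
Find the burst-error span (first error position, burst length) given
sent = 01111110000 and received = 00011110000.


XOR: 01100000000

Burst at position 1, length 2


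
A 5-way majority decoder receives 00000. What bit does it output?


Ones: 0 out of 5
Threshold: 3

0 (0/5 voted 1)


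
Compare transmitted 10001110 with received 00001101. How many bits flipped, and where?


XOR: 10000011

3 error(s) at position(s): 0, 6, 7


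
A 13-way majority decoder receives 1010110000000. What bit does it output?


Ones: 4 out of 13
Threshold: 7

0 (4/13 voted 1)


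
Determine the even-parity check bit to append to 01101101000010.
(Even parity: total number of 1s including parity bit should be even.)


Number of 1s in data: 6
Parity bit: 0

0


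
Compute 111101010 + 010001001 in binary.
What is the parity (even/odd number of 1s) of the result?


111101010 = 490
010001001 = 137
Sum = 627 = 1001110011
1s count = 6

even parity (6 ones in 1001110011)


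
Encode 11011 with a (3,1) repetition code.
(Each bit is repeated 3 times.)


Each bit -> 3 copies

111111000111111


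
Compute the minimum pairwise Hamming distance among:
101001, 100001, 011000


Comparing all pairs, minimum distance: 1
Can detect 0 errors, correct 0 errors

1


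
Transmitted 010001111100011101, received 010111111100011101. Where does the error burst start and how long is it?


XOR: 000110000000000000

Burst at position 3, length 2


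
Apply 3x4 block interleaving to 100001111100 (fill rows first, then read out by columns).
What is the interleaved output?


Matrix:
  1000
  0111
  1100
Read columns: 101011010010

101011010010


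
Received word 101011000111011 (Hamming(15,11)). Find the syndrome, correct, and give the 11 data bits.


Syndrome = 13: error at position 13

Data: 11100111111 (corrected bit 13)


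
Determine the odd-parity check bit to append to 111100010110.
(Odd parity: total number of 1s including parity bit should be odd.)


Number of 1s in data: 7
Parity bit: 0

0


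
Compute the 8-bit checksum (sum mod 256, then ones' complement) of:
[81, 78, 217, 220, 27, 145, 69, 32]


Sum = 869 mod 256 = 101
Complement = 154

154


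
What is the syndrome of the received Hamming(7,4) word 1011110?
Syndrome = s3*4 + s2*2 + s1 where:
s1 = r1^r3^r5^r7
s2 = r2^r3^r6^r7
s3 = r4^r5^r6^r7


s1=1, s2=0, s3=1

Syndrome = 5 (error at position 5)


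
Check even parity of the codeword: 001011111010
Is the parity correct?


Number of 1s: 7

No, parity error (7 ones)


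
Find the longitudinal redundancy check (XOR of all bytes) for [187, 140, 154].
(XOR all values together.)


XOR chain: 187 ^ 140 ^ 154 = 173

173


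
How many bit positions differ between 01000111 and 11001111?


XOR: 10001000
Count of 1s: 2

2


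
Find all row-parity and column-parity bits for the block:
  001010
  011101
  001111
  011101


Row parities: 0000
Column parities: 000101

Row P: 0000, Col P: 000101, Corner: 0


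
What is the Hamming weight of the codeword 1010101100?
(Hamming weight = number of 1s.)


Counting 1s in 1010101100

5


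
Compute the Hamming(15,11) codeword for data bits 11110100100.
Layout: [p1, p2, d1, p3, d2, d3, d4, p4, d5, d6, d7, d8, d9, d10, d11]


Parity bits: p1=0, p2=0, p3=0, p4=0

001011100100100


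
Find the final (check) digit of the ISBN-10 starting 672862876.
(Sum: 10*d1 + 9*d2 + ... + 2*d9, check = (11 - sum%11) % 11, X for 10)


Weighted sum: 306
306 mod 11 = 9

Check digit: 2


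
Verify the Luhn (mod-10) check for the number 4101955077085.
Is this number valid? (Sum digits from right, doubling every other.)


Luhn sum = 47
47 mod 10 = 7

Invalid (Luhn sum mod 10 = 7)


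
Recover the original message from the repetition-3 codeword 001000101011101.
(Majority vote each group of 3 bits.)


Groups: 001, 000, 101, 011, 101
Majority votes: 00111

00111


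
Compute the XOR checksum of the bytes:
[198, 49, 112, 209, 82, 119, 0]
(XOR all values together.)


XOR chain: 198 ^ 49 ^ 112 ^ 209 ^ 82 ^ 119 ^ 0 = 115

115


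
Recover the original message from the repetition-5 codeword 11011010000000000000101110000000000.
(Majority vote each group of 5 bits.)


Groups: 11011, 01000, 00000, 00000, 10111, 00000, 00000
Majority votes: 1000100

1000100


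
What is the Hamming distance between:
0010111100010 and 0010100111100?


XOR: 0000011011110
Count of 1s: 6

6


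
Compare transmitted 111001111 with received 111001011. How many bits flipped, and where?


XOR: 000000100

1 error(s) at position(s): 6


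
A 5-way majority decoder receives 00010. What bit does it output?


Ones: 1 out of 5
Threshold: 3

0 (1/5 voted 1)


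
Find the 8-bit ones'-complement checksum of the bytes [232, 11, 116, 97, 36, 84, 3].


Sum = 579 mod 256 = 67
Complement = 188

188


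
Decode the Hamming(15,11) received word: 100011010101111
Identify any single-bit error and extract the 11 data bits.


Syndrome = 0: no error detected

Data: 01100101111 (no errors)


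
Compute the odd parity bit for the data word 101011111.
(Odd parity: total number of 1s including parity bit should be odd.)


Number of 1s in data: 7
Parity bit: 0

0


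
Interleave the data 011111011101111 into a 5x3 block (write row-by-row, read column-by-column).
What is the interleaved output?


Matrix:
  011
  111
  011
  101
  111
Read columns: 010111110111111

010111110111111


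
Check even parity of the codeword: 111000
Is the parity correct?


Number of 1s: 3

No, parity error (3 ones)


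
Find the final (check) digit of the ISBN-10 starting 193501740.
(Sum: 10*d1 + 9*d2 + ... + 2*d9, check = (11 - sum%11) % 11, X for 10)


Weighted sum: 195
195 mod 11 = 8

Check digit: 3


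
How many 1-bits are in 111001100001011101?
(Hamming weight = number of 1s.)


Counting 1s in 111001100001011101

10


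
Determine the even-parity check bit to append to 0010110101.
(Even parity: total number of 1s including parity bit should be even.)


Number of 1s in data: 5
Parity bit: 1

1


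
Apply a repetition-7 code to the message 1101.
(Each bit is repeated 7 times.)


Each bit -> 7 copies

1111111111111100000001111111


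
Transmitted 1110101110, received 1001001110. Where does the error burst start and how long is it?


XOR: 0111100000

Burst at position 1, length 4


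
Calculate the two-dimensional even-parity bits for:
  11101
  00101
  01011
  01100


Row parities: 0010
Column parities: 11111

Row P: 0010, Col P: 11111, Corner: 1


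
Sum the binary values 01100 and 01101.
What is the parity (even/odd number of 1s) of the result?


01100 = 12
01101 = 13
Sum = 25 = 11001
1s count = 3

odd parity (3 ones in 11001)


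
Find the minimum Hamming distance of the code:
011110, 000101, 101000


Comparing all pairs, minimum distance: 4
Can detect 3 errors, correct 1 errors

4


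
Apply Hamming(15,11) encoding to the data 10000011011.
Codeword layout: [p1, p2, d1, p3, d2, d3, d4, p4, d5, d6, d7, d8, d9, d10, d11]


Parity bits: p1=1, p2=0, p3=1, p4=0

101100000011011


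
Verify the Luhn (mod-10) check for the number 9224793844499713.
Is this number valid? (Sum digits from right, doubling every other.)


Luhn sum = 97
97 mod 10 = 7

Invalid (Luhn sum mod 10 = 7)


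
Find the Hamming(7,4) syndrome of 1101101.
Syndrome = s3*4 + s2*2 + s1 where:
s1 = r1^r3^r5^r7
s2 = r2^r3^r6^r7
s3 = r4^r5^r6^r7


s1=1, s2=0, s3=1

Syndrome = 5 (error at position 5)


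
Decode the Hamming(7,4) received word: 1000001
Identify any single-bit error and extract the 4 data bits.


Syndrome = 6: error at position 6

Data: 0011 (corrected bit 6)


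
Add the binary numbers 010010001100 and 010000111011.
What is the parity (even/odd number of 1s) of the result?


010010001100 = 1164
010000111011 = 1083
Sum = 2247 = 100011000111
1s count = 6

even parity (6 ones in 100011000111)


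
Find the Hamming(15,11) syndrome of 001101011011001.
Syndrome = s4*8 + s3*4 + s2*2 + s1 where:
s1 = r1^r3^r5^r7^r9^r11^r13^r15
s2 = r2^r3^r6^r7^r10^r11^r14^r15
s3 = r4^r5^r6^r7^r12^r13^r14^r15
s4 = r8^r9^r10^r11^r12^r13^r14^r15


s1=0, s2=0, s3=0, s4=1

Syndrome = 8 (error at position 8)


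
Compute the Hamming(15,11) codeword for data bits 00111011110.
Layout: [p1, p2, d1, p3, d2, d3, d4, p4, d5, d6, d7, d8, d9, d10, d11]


Parity bits: p1=0, p2=0, p3=1, p4=1

000101111011110


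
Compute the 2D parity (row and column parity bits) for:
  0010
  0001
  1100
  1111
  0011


Row parities: 11000
Column parities: 0011

Row P: 11000, Col P: 0011, Corner: 0


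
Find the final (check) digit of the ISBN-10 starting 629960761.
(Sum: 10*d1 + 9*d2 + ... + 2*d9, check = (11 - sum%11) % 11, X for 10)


Weighted sum: 297
297 mod 11 = 0

Check digit: 0


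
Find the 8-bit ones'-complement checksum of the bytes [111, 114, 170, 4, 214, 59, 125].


Sum = 797 mod 256 = 29
Complement = 226

226


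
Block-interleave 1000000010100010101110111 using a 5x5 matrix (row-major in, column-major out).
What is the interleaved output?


Matrix:
  10000
  00010
  10001
  01011
  10111
Read columns: 1010100010000010101100111

1010100010000010101100111


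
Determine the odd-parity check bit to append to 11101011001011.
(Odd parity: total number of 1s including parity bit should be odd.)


Number of 1s in data: 9
Parity bit: 0

0


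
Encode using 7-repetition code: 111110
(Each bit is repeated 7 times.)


Each bit -> 7 copies

111111111111111111111111111111111110000000


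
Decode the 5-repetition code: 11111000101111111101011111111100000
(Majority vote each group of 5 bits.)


Groups: 11111, 00010, 11111, 11101, 01111, 11111, 00000
Majority votes: 1011110

1011110


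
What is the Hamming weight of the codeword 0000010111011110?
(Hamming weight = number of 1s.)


Counting 1s in 0000010111011110

8


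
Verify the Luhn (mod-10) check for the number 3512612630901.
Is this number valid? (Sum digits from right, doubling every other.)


Luhn sum = 35
35 mod 10 = 5

Invalid (Luhn sum mod 10 = 5)


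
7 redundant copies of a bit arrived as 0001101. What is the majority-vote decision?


Ones: 3 out of 7
Threshold: 4

0 (3/7 voted 1)


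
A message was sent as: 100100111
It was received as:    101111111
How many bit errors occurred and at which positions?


XOR: 001011000

3 error(s) at position(s): 2, 4, 5


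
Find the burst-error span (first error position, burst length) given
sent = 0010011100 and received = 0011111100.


XOR: 0001100000

Burst at position 3, length 2


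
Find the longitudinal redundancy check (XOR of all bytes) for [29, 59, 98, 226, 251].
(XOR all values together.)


XOR chain: 29 ^ 59 ^ 98 ^ 226 ^ 251 = 93

93


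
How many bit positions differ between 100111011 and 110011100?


XOR: 010100111
Count of 1s: 5

5


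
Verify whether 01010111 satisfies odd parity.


Number of 1s: 5

Yes, parity is correct (5 ones)


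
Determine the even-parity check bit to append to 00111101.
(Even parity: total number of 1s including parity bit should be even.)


Number of 1s in data: 5
Parity bit: 1

1


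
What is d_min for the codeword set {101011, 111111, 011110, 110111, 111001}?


Comparing all pairs, minimum distance: 1
Can detect 0 errors, correct 0 errors

1


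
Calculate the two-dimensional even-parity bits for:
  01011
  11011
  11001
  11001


Row parities: 1011
Column parities: 10000

Row P: 1011, Col P: 10000, Corner: 1


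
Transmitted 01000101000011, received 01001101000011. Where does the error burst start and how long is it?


XOR: 00001000000000

Burst at position 4, length 1


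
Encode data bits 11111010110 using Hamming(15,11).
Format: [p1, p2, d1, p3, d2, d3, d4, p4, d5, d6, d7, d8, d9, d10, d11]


Parity bits: p1=0, p2=1, p3=1, p4=0

011111101010110


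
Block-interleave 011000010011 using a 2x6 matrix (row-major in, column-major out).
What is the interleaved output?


Matrix:
  011000
  010011
Read columns: 001110000101

001110000101


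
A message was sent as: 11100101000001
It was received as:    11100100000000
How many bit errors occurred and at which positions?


XOR: 00000001000001

2 error(s) at position(s): 7, 13


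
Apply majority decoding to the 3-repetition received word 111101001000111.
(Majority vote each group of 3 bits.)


Groups: 111, 101, 001, 000, 111
Majority votes: 11001

11001


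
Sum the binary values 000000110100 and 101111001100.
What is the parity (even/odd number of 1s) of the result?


000000110100 = 52
101111001100 = 3020
Sum = 3072 = 110000000000
1s count = 2

even parity (2 ones in 110000000000)


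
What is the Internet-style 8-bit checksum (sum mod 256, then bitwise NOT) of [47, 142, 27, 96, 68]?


Sum = 380 mod 256 = 124
Complement = 131

131


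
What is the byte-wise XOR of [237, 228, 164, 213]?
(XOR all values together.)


XOR chain: 237 ^ 228 ^ 164 ^ 213 = 120

120


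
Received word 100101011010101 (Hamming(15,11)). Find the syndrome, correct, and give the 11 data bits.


Syndrome = 11: error at position 11

Data: 00101000101 (corrected bit 11)


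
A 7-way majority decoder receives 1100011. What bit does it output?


Ones: 4 out of 7
Threshold: 4

1 (4/7 voted 1)


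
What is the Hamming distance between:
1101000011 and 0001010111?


XOR: 1100010100
Count of 1s: 4

4


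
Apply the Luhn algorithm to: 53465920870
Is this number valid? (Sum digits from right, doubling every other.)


Luhn sum = 47
47 mod 10 = 7

Invalid (Luhn sum mod 10 = 7)


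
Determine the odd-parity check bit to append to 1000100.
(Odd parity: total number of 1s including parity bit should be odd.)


Number of 1s in data: 2
Parity bit: 1

1


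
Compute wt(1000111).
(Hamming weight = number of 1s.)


Counting 1s in 1000111

4


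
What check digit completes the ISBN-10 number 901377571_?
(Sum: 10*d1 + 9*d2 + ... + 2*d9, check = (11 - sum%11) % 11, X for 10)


Weighted sum: 239
239 mod 11 = 8

Check digit: 3


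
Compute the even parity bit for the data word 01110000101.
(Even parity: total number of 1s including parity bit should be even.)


Number of 1s in data: 5
Parity bit: 1

1


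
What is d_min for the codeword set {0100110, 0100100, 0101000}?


Comparing all pairs, minimum distance: 1
Can detect 0 errors, correct 0 errors

1


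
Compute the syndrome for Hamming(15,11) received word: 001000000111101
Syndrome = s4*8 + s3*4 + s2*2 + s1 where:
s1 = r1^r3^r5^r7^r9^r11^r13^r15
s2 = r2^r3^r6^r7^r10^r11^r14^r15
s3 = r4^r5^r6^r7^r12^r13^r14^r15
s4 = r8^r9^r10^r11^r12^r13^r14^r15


s1=0, s2=0, s3=1, s4=1

Syndrome = 12 (error at position 12)


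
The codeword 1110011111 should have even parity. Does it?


Number of 1s: 8

Yes, parity is correct (8 ones)


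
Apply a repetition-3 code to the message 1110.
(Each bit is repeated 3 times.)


Each bit -> 3 copies

111111111000


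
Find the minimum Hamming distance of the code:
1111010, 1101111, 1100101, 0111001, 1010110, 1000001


Comparing all pairs, minimum distance: 2
Can detect 1 errors, correct 0 errors

2


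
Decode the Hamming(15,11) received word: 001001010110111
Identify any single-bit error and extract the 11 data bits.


Syndrome = 0: no error detected

Data: 10100110111 (no errors)


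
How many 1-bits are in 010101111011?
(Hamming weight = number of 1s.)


Counting 1s in 010101111011

8


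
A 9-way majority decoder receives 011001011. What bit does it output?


Ones: 5 out of 9
Threshold: 5

1 (5/9 voted 1)


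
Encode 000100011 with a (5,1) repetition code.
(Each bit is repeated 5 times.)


Each bit -> 5 copies

000000000000000111110000000000000001111111111


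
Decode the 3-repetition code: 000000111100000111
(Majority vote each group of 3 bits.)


Groups: 000, 000, 111, 100, 000, 111
Majority votes: 001001

001001


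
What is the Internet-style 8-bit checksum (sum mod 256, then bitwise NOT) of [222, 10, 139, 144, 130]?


Sum = 645 mod 256 = 133
Complement = 122

122


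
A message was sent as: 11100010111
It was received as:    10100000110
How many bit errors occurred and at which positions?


XOR: 01000010001

3 error(s) at position(s): 1, 6, 10


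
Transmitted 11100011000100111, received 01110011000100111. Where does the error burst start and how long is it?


XOR: 10010000000000000

Burst at position 0, length 4


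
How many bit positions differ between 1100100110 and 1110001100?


XOR: 0010101010
Count of 1s: 4

4


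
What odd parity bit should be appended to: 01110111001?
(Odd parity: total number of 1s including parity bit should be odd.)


Number of 1s in data: 7
Parity bit: 0

0


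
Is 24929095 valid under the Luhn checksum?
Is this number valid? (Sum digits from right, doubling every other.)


Luhn sum = 42
42 mod 10 = 2

Invalid (Luhn sum mod 10 = 2)


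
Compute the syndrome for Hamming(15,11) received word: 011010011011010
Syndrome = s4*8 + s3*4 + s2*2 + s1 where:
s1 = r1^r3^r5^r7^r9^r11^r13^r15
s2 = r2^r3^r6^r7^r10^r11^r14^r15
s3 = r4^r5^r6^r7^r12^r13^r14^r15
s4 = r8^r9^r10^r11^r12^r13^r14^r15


s1=0, s2=0, s3=1, s4=1

Syndrome = 12 (error at position 12)


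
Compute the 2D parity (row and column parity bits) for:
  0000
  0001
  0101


Row parities: 010
Column parities: 0100

Row P: 010, Col P: 0100, Corner: 1


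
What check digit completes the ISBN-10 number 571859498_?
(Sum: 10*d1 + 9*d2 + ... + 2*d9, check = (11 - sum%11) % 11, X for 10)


Weighted sum: 311
311 mod 11 = 3

Check digit: 8


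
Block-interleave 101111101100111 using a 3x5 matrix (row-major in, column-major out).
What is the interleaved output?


Matrix:
  10111
  11011
  00111
Read columns: 110010101111111

110010101111111


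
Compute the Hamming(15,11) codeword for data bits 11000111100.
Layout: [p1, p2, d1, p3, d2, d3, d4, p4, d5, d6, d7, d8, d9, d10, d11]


Parity bits: p1=0, p2=1, p3=1, p4=0

011110000111100


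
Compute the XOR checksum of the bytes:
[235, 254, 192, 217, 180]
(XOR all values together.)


XOR chain: 235 ^ 254 ^ 192 ^ 217 ^ 180 = 184

184


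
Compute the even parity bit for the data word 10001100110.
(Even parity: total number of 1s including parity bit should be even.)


Number of 1s in data: 5
Parity bit: 1

1


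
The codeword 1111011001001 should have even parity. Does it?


Number of 1s: 8

Yes, parity is correct (8 ones)


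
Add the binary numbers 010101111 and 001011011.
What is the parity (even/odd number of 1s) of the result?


010101111 = 175
001011011 = 91
Sum = 266 = 100001010
1s count = 3

odd parity (3 ones in 100001010)


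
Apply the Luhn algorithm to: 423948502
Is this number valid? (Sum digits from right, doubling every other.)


Luhn sum = 38
38 mod 10 = 8

Invalid (Luhn sum mod 10 = 8)


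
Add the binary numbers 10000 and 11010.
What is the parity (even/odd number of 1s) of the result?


10000 = 16
11010 = 26
Sum = 42 = 101010
1s count = 3

odd parity (3 ones in 101010)


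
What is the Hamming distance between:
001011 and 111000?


XOR: 110011
Count of 1s: 4

4


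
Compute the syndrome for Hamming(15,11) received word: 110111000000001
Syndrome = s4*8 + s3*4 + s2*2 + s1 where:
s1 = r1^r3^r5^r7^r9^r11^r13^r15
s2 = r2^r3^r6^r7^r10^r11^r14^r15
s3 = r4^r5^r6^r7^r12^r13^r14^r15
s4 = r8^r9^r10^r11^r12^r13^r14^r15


s1=1, s2=1, s3=0, s4=1

Syndrome = 11 (error at position 11)


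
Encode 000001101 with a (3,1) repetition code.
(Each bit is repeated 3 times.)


Each bit -> 3 copies

000000000000000111111000111


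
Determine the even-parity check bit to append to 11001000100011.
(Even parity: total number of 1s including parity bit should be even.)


Number of 1s in data: 6
Parity bit: 0

0


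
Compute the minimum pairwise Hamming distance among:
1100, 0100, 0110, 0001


Comparing all pairs, minimum distance: 1
Can detect 0 errors, correct 0 errors

1


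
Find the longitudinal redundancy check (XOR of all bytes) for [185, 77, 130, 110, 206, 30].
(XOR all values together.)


XOR chain: 185 ^ 77 ^ 130 ^ 110 ^ 206 ^ 30 = 200

200


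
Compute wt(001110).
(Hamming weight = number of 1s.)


Counting 1s in 001110

3


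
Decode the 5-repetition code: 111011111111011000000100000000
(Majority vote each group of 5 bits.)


Groups: 11101, 11111, 11011, 00000, 01000, 00000
Majority votes: 111000

111000


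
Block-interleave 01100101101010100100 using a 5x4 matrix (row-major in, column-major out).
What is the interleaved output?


Matrix:
  0110
  0101
  1010
  1010
  0100
Read columns: 00110110011011001000

00110110011011001000


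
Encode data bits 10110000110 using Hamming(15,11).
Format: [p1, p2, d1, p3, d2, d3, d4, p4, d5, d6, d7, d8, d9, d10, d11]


Parity bits: p1=1, p2=0, p3=0, p4=0

101001100000110


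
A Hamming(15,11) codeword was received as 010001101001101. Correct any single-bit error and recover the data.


Syndrome = 4: error at position 4

Data: 00111001101 (corrected bit 4)


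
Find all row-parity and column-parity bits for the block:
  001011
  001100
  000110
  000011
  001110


Row parities: 10001
Column parities: 001100

Row P: 10001, Col P: 001100, Corner: 0


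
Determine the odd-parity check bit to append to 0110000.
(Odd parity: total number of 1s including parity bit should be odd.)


Number of 1s in data: 2
Parity bit: 1

1


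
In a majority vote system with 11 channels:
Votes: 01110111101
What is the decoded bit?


Ones: 8 out of 11
Threshold: 6

1 (8/11 voted 1)


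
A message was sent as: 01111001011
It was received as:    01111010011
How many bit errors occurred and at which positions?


XOR: 00000011000

2 error(s) at position(s): 6, 7


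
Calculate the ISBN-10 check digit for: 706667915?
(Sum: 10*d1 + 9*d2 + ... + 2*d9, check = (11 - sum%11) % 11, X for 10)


Weighted sum: 280
280 mod 11 = 5

Check digit: 6


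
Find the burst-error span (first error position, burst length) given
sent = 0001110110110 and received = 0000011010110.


XOR: 0001101100000

Burst at position 3, length 5


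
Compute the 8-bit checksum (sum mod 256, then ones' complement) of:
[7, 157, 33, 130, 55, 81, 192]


Sum = 655 mod 256 = 143
Complement = 112

112


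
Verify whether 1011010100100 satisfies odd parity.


Number of 1s: 6

No, parity error (6 ones)


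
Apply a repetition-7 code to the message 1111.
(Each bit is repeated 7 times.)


Each bit -> 7 copies

1111111111111111111111111111


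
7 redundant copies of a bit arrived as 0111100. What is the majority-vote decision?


Ones: 4 out of 7
Threshold: 4

1 (4/7 voted 1)


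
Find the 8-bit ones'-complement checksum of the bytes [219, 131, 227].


Sum = 577 mod 256 = 65
Complement = 190

190


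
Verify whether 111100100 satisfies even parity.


Number of 1s: 5

No, parity error (5 ones)


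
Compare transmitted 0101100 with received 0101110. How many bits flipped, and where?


XOR: 0000010

1 error(s) at position(s): 5


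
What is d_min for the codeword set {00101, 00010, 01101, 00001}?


Comparing all pairs, minimum distance: 1
Can detect 0 errors, correct 0 errors

1


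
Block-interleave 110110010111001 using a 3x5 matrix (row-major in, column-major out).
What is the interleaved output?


Matrix:
  11011
  00101
  11001
Read columns: 101101010100111

101101010100111


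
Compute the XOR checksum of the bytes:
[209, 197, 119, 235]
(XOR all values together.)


XOR chain: 209 ^ 197 ^ 119 ^ 235 = 136

136


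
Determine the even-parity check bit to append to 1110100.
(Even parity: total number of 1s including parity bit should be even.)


Number of 1s in data: 4
Parity bit: 0

0


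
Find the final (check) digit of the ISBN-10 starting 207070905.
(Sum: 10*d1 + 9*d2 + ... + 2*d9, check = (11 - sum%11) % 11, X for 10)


Weighted sum: 164
164 mod 11 = 10

Check digit: 1


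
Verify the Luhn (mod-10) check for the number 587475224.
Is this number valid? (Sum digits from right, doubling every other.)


Luhn sum = 45
45 mod 10 = 5

Invalid (Luhn sum mod 10 = 5)


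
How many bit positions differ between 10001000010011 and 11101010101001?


XOR: 01100010111010
Count of 1s: 7

7


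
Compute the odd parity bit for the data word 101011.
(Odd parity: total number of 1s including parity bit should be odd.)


Number of 1s in data: 4
Parity bit: 1

1


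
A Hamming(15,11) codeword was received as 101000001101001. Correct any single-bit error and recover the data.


Syndrome = 2: error at position 2

Data: 10001101001 (corrected bit 2)


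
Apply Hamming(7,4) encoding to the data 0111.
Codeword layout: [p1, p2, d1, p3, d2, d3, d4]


Parity bits: p1=0, p2=0, p3=1

0001111


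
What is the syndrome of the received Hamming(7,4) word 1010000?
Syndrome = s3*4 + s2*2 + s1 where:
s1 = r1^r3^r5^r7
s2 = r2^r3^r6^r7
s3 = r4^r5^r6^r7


s1=0, s2=1, s3=0

Syndrome = 2 (error at position 2)


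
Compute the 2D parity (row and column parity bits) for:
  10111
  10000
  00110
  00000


Row parities: 0100
Column parities: 00001

Row P: 0100, Col P: 00001, Corner: 1


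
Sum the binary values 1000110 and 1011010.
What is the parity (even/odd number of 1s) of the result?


1000110 = 70
1011010 = 90
Sum = 160 = 10100000
1s count = 2

even parity (2 ones in 10100000)


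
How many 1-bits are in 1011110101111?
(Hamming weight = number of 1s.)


Counting 1s in 1011110101111

10


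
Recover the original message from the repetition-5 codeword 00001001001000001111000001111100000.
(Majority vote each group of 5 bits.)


Groups: 00001, 00100, 10000, 01111, 00000, 11111, 00000
Majority votes: 0001010

0001010


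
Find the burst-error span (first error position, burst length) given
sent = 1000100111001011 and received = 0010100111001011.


XOR: 1010000000000000

Burst at position 0, length 3


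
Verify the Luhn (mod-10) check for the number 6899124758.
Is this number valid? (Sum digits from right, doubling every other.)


Luhn sum = 57
57 mod 10 = 7

Invalid (Luhn sum mod 10 = 7)


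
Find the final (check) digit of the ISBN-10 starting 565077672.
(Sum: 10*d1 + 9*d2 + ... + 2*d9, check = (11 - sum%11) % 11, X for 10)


Weighted sum: 270
270 mod 11 = 6

Check digit: 5


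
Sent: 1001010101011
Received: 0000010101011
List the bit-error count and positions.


XOR: 1001000000000

2 error(s) at position(s): 0, 3


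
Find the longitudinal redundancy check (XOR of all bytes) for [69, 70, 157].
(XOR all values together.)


XOR chain: 69 ^ 70 ^ 157 = 158

158


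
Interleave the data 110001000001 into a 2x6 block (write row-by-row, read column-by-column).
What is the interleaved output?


Matrix:
  110001
  000001
Read columns: 101000000011

101000000011


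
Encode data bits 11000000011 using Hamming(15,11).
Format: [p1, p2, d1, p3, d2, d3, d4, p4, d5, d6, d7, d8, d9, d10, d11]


Parity bits: p1=1, p2=1, p3=1, p4=0

111110000000011


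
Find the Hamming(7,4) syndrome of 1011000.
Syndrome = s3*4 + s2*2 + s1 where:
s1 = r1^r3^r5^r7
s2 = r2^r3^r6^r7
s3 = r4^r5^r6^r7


s1=0, s2=1, s3=1

Syndrome = 6 (error at position 6)


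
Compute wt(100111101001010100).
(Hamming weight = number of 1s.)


Counting 1s in 100111101001010100

9


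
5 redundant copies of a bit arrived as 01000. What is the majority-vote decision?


Ones: 1 out of 5
Threshold: 3

0 (1/5 voted 1)


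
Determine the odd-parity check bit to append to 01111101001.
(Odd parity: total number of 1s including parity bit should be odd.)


Number of 1s in data: 7
Parity bit: 0

0


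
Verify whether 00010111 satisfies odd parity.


Number of 1s: 4

No, parity error (4 ones)


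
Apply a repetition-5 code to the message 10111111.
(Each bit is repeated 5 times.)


Each bit -> 5 copies

1111100000111111111111111111111111111111


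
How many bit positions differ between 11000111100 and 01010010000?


XOR: 10010101100
Count of 1s: 5

5


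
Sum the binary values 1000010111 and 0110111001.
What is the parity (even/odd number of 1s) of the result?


1000010111 = 535
0110111001 = 441
Sum = 976 = 1111010000
1s count = 5

odd parity (5 ones in 1111010000)


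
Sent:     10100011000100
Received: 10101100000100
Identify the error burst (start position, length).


XOR: 00001111000000

Burst at position 4, length 4


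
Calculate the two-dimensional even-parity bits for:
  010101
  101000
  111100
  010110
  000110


Row parities: 10010
Column parities: 010001

Row P: 10010, Col P: 010001, Corner: 0


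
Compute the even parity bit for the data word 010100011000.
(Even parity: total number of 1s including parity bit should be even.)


Number of 1s in data: 4
Parity bit: 0

0


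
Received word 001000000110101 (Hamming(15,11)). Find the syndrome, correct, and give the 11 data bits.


Syndrome = 0: no error detected

Data: 10000110101 (no errors)


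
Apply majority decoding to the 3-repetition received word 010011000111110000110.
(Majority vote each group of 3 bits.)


Groups: 010, 011, 000, 111, 110, 000, 110
Majority votes: 0101101

0101101
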